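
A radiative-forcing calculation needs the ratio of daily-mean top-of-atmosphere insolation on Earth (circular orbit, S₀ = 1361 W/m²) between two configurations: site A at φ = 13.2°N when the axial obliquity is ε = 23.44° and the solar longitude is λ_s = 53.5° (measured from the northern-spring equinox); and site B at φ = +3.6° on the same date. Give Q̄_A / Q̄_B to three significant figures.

— Configuration A (φ=+13.2°):
Solar declination: sin δ = sin ε · sin λ_s = sin 23.44° × sin 53.5° = 0.31977, so δ = +18.649°.
cos H₀ = −tan(+13.2°) tan(+18.649°) = -0.0792, H₀ = 1.6500 rad.
Bracket: H₀ sin φ sin δ + cos φ cos δ sin H₀ = 1.6500×0.22835×0.31977 + 0.97358×0.94750×0.99686 = 0.120482 + 0.919571 = 1.040053.
Q̄ = (S₀/π) × [bracket] = (1361/π) × 1.040053 = 450.57 W/m².
— Configuration B (φ=+3.6°):
cos H₀ = −tan(+3.6°) tan(+18.649°) = -0.0212, H₀ = 1.5920 rad.
Bracket: H₀ sin φ sin δ + cos φ cos δ sin H₀ = 1.5920×0.06279×0.31977 + 0.99803×0.94750×0.99977 = 0.031965 + 0.945416 = 0.977381.
Q̄ = (S₀/π) × [bracket] = (1361/π) × 0.977381 = 423.42 W/m².
Ratio Q̄_A / Q̄_B = 450.57 / 423.42 = 1.064.

Q̄_A / Q̄_B ≈ 1.06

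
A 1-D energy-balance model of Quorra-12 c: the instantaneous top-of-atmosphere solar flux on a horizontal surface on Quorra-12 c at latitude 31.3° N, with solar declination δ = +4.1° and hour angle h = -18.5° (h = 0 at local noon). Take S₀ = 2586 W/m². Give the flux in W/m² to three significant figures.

2.19e+03 W/m²

cos θ_z = sin φ sin δ + cos φ cos δ cos h = 0.037144 + 0.808230 = 0.845374.
Flux = S₀ · cos θ_z = 2586 × 0.845374 = 2186 W/m².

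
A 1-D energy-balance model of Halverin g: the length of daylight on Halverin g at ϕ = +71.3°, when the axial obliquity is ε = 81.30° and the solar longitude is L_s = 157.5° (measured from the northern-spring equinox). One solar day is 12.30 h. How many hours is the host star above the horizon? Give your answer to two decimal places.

12.30 h

Solar declination: sin δ = sin ε · sin L_s = sin 81.30° × sin 157.5° = 0.37828, so δ = +22.227°.
Sunrise equation: cos h₀ = −tan ϕ · tan δ = -1.2073 ≤ −1, so the host star never sets (polar day) and h₀ = π.
Daylight = 2h₀/(2π) × 12.30 h = (3.1416/π) × 12.30 = 12.30 h.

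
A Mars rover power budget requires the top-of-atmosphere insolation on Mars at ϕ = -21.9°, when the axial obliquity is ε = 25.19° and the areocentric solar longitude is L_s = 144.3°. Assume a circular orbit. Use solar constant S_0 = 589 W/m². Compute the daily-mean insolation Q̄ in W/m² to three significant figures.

sin δ = sin 25.19° × sin 144.3° = 0.24837, so δ = +14.381°.
cos h₀ = −tan(-21.9°) tan(+14.381°) = 0.1031, h₀ = 1.4675 rad.
Bracket: h₀ sin ϕ sin δ + cos ϕ cos δ sin h₀ = 1.4675×-0.37299×0.24837 + 0.92784×0.96867×0.99467 = -0.135949 + 0.893980 = 0.758031.
Q̄ = (S_0/π) × [bracket] = (589/π) × 0.758031 = 142.1 W/m².

Q̄ ≈ 142 W/m²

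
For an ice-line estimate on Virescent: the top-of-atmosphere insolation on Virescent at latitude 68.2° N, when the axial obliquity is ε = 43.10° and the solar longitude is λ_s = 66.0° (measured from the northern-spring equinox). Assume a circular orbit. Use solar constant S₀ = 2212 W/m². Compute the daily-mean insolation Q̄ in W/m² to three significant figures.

Solar declination: sin δ = sin ε · sin λ_s = sin 43.10° × sin 66.0° = 0.62420, so δ = +38.624°.
cos H₀ = −tan(+68.2°) tan(+38.624°) = -1.9976 ≤ −1 ⇒ polar day, H₀ = π.
Bracket: H₀ sin φ sin δ + cos φ cos δ sin H₀ = 3.1416×0.92849×0.62420 + 0.37137×0.78126×0.00000 = 1.820757 + 0.000000 = 1.820757.
Q̄ = (S₀/π) × [bracket] = (2212/π) × 1.820757 = 1282 W/m².

Q̄ ≈ 1.28e+03 W/m²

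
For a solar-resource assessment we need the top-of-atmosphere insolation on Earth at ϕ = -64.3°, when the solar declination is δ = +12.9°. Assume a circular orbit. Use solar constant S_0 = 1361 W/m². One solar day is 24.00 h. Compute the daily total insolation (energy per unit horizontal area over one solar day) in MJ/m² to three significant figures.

cos h₀ = −tan(-64.3°) tan(+12.900°) = 0.4759, h₀ = 1.0748 rad.
Bracket: h₀ sin ϕ sin δ + cos ϕ cos δ sin h₀ = 1.0748×-0.90108×0.22325 + 0.43366×0.97476×0.87950 = -0.216213 + 0.371777 = 0.155564.
Q̄ = (S_0/π) × [bracket] = (1361/π) × 0.155564 = 67.393 W/m².
Daily total = Q̄ × 24.00 h × 3600 s/h = 67.393 × 24.00 × 3600 / 10⁶ = 5.823 MJ/m².

5.82 MJ/m²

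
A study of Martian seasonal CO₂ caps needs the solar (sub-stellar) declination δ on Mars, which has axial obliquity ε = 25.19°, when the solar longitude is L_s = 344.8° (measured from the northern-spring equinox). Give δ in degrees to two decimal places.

sin δ = sin ε · sin L_s = sin 25.19° × sin 344.8° = -0.111593.
δ = arcsin(-0.111593) = -6.41°.

δ = -6.41°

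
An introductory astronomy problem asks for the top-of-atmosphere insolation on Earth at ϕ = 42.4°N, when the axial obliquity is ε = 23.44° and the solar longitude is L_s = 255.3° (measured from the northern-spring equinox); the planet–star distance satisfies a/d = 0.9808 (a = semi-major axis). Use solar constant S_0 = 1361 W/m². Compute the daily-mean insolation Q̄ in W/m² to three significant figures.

Solar declination: sin δ = sin ε · sin L_s = sin 23.44° × sin 255.3° = -0.38477, so δ = -22.629°.
cos h₀ = −tan(+42.4°) tan(-22.629°) = 0.3806, h₀ = 1.1803 rad.
Bracket: h₀ sin ϕ sin δ + cos ϕ cos δ sin h₀ = 1.1803×0.67430×-0.38477 + 0.73846×0.92301×0.92472 = -0.306229 + 0.630295 = 0.324066.
Inverse-square distance factor (a/d)² = 0.9808² = 0.961969.
Q̄ = (S_0/π) × 0.961969 × [bracket] = (1361/π) × 0.961969 × 0.324066 = 135.1 W/m².

Q̄ ≈ 135 W/m²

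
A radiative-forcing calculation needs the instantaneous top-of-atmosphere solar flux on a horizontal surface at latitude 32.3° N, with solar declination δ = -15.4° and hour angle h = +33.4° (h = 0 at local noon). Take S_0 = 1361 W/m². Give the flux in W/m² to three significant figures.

733 W/m²

cos θ_z = sin ϕ sin δ + cos ϕ cos δ cos h = -0.141901 + 0.680328 = 0.538427.
Flux = S_0 · cos θ_z = 1361 × 0.538427 = 732.8 W/m².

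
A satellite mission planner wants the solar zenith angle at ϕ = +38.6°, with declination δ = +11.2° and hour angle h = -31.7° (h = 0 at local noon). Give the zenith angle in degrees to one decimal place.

cos θ_z = sin ϕ sin δ + cos ϕ cos δ cos h = 0.121179 + 0.652263 = 0.773442.
θ_z = arccos(0.773442) = 39.3°.

θ_z = 39.3°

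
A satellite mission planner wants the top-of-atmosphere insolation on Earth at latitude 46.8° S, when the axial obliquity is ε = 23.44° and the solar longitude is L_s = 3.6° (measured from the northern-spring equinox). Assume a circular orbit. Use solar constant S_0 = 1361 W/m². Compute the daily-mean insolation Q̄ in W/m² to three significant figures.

Solar declination: sin δ = sin ε · sin L_s = sin 23.44° × sin 3.6° = 0.02498, so δ = +1.431°.
cos h₀ = −tan(-46.8°) tan(+1.431°) = 0.0266, h₀ = 1.5442 rad.
Bracket: h₀ sin ϕ sin δ + cos ϕ cos δ sin h₀ = 1.5442×-0.72897×0.02498 + 0.68455×0.99969×0.99965 = -0.028119 + 0.684098 = 0.655979.
Q̄ = (S_0/π) × [bracket] = (1361/π) × 0.655979 = 284.2 W/m².

Q̄ ≈ 284 W/m²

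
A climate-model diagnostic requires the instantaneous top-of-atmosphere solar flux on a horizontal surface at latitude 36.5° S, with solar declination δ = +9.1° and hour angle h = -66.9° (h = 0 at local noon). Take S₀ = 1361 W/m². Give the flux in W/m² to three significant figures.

296 W/m²

cos θ_z = sin φ sin δ + cos φ cos δ cos h = -0.094076 + 0.311413 = 0.217337.
Flux = S₀ · cos θ_z = 1361 × 0.217337 = 295.8 W/m².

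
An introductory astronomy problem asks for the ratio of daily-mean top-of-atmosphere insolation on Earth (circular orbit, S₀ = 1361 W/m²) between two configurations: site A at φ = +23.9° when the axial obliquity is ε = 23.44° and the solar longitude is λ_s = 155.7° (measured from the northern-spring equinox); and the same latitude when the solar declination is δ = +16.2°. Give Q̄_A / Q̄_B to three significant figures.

Q̄_A / Q̄_B ≈ 0.949

— Configuration A (φ=+23.9°):
Solar declination: sin δ = sin ε · sin λ_s = sin 23.44° × sin 155.7° = 0.16370, so δ = +9.421°.
cos H₀ = −tan(+23.9°) tan(+9.421°) = -0.0735, H₀ = 1.6444 rad.
Bracket: H₀ sin φ sin δ + cos φ cos δ sin H₀ = 1.6444×0.40514×0.16370 + 0.91425×0.98651×0.99729 = 0.109059 + 0.899473 = 1.008532.
Q̄ = (S₀/π) × [bracket] = (1361/π) × 1.008532 = 436.92 W/m².
— Configuration B (φ=+23.9°):
cos H₀ = −tan(+23.9°) tan(+16.200°) = -0.1287, H₀ = 1.6999 rad.
Bracket: H₀ sin φ sin δ + cos φ cos δ sin H₀ = 1.6999×0.40514×0.27899 + 0.91425×0.96029×0.99168 = 0.192140 + 0.870641 = 1.062781.
Q̄ = (S₀/π) × [bracket] = (1361/π) × 1.062781 = 460.42 W/m².
Ratio Q̄_A / Q̄_B = 436.92 / 460.42 = 0.9490.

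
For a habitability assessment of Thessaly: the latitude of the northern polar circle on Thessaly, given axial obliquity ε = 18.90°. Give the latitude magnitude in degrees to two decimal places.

71.10°

The polar circle is the lowest latitude that experiences at least one full rotation of continuous daylight at the northern-summer solstice; it lies at |φ| = 90° − ε = 90° − 18.90° = 71.10°.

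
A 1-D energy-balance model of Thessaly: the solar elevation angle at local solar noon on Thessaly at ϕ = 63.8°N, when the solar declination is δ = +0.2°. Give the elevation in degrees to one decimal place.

26.4°

At local noon the hour angle is zero, so the zenith angle equals |ϕ − δ| = |+63.8° − (+0.200°)| = 63.600°.
Elevation = 90° − 63.600° = 26.4°.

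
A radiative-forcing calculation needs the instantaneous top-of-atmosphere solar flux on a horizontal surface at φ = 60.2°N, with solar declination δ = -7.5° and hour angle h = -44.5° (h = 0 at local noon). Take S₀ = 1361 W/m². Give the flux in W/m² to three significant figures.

cos θ_z = sin φ sin δ + cos φ cos δ cos h = -0.113266 + 0.351434 = 0.238168.
Flux = S₀ · cos θ_z = 1361 × 0.238168 = 324.1 W/m².

324 W/m²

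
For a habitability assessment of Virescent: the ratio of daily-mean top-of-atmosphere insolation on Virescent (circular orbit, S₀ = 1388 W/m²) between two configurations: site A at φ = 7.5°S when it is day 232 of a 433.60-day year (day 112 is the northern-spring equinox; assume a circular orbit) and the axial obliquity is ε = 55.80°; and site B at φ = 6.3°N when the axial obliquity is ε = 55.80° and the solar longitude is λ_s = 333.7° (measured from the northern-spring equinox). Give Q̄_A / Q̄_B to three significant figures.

— Configuration A (φ=-7.5°):
Solar longitude: λ_s = 360° × (232 − 112)/433.60 = 99.631°.
sin δ = sin 55.80° × sin 99.631° = 0.81542, so δ = +54.629°.
cos H₀ = −tan(-7.5°) tan(+54.629°) = 0.1855, H₀ = 1.3843 rad.
Bracket: H₀ sin φ sin δ + cos φ cos δ sin H₀ = 1.3843×-0.13053×0.81542 + 0.99144×0.57886×0.98265 = -0.147340 + 0.563948 = 0.416608.
Q̄ = (S₀/π) × [bracket] = (1388/π) × 0.416608 = 184.06 W/m².
— Configuration B (φ=+6.3°):
Solar declination: sin δ = sin ε · sin λ_s = sin 55.80° × sin 333.7° = -0.36646, so δ = -21.497°.
cos H₀ = −tan(+6.3°) tan(-21.497°) = 0.0435, H₀ = 1.5273 rad.
Bracket: H₀ sin φ sin δ + cos φ cos δ sin H₀ = 1.5273×0.10973×-0.36646 + 0.99396×0.93044×0.99905 = -0.061415 + 0.923942 = 0.862527.
Q̄ = (S₀/π) × [bracket] = (1388/π) × 0.862527 = 381.08 W/m².
Ratio Q̄_A / Q̄_B = 184.06 / 381.08 = 0.4830.

Q̄_A / Q̄_B ≈ 0.483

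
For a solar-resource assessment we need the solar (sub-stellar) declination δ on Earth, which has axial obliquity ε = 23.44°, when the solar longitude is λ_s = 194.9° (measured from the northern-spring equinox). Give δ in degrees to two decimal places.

sin δ = sin ε · sin λ_s = sin 23.44° × sin 194.9° = -0.102284.
δ = arcsin(-0.102284) = -5.87°.

δ = -5.87°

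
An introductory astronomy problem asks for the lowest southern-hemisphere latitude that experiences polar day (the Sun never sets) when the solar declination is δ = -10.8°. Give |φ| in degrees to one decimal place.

Polar day requires cos H₀ = −tan φ tan δ ≤ −1, i.e. tan φ tan δ ≥ 1.
The boundary is |tan φ| · |tan δ| = 1, so |φ| = 90° − |δ| = 90° − 10.8° = 79.2° in the southern hemisphere.

|φ| = 79.2°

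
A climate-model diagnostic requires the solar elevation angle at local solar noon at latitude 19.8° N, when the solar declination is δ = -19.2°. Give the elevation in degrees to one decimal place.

At local noon the hour angle is zero, so the zenith angle equals |φ − δ| = |+19.8° − (-19.200°)| = 39.000°.
Elevation = 90° − 39.000° = 51.0°.

51.0°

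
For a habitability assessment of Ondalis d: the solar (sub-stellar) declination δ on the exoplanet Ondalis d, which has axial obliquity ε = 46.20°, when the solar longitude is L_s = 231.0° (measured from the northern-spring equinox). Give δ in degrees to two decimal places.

δ = -34.12°

sin δ = sin ε · sin L_s = sin 46.20° × sin 231.0° = -0.560913.
δ = arcsin(-0.560913) = -34.12°.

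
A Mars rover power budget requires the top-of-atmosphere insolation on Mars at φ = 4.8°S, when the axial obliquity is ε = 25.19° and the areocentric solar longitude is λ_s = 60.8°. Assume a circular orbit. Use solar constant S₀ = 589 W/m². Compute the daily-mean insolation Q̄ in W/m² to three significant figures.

Q̄ ≈ 164 W/m²

sin δ = sin 25.19° × sin 60.8° = 0.37153, so δ = +21.810°.
cos H₀ = −tan(-4.8°) tan(+21.810°) = 0.0336, H₀ = 1.5372 rad.
Bracket: H₀ sin φ sin δ + cos φ cos δ sin H₀ = 1.5372×-0.08368×0.37153 + 0.99649×0.92842×0.99944 = -0.047791 + 0.924643 = 0.876852.
Q̄ = (S₀/π) × [bracket] = (589/π) × 0.876852 = 164.4 W/m².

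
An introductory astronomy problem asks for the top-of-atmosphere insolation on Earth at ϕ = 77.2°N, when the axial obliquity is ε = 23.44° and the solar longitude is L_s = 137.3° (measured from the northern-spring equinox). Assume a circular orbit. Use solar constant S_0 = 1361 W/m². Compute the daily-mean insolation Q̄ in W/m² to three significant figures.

Q̄ ≈ 358 W/m²

Solar declination: sin δ = sin ε · sin L_s = sin 23.44° × sin 137.3° = 0.26976, so δ = +15.650°.
cos h₀ = −tan(+77.2°) tan(+15.650°) = -1.2331 ≤ −1 ⇒ polar day, h₀ = π.
Bracket: h₀ sin ϕ sin δ + cos ϕ cos δ sin h₀ = 3.1416×0.97515×0.26976 + 0.22155×0.96293×0.00000 = 0.826418 + 0.000000 = 0.826418.
Q̄ = (S_0/π) × [bracket] = (1361/π) × 0.826418 = 358.0 W/m².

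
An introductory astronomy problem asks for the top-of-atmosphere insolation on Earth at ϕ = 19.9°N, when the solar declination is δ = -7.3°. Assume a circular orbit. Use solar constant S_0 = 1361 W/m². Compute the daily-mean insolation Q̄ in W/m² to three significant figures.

cos h₀ = −tan(+19.9°) tan(-7.300°) = 0.0464, h₀ = 1.5244 rad.
Bracket: h₀ sin ϕ sin δ + cos ϕ cos δ sin h₀ = 1.5244×0.34038×-0.12706 + 0.94029×0.99189×0.99892 = -0.065928 + 0.931657 = 0.865729.
Q̄ = (S_0/π) × [bracket] = (1361/π) × 0.865729 = 375.1 W/m².

Q̄ ≈ 375 W/m²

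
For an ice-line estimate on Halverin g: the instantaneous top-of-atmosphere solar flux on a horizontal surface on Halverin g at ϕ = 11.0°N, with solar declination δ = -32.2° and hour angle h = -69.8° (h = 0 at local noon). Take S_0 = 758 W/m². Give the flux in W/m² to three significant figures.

cos θ_z = sin ϕ sin δ + cos ϕ cos δ cos h = -0.101678 + 0.286821 = 0.185143.
Flux = S_0 · cos θ_z = 758 × 0.185143 = 140.3 W/m².

140 W/m²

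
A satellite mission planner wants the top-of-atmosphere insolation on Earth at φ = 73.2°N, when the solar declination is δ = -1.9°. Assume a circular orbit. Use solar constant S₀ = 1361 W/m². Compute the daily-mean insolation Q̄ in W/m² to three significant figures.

cos H₀ = −tan(+73.2°) tan(-1.900°) = 0.1099, H₀ = 1.4607 rad.
Bracket: H₀ sin φ sin δ + cos φ cos δ sin H₀ = 1.4607×0.95732×-0.03316 + 0.28903×0.99945×0.99395 = -0.046370 + 0.287123 = 0.240753.
Q̄ = (S₀/π) × [bracket] = (1361/π) × 0.240753 = 104.3 W/m².

Q̄ ≈ 104 W/m²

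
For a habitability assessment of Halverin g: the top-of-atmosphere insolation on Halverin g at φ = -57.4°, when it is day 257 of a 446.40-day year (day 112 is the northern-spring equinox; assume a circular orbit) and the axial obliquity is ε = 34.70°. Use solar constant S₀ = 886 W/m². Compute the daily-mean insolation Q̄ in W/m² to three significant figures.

Solar longitude: λ_s = 360° × (257 − 112)/446.40 = 116.935°.
sin δ = sin 34.70° × sin 116.935° = 0.50752, so δ = +30.499°.
cos H₀ = −tan(-57.4°) tan(+30.499°) = 0.9210, H₀ = 0.4001 rad.
Bracket: H₀ sin φ sin δ + cos φ cos δ sin H₀ = 0.4001×-0.84245×0.50752 + 0.53877×0.86164×0.38950 = -0.171067 + 0.180816 = 0.009749.
Q̄ = (S₀/π) × [bracket] = (886/π) × 0.009749 = 2.749 W/m².

Q̄ ≈ 2.75 W/m²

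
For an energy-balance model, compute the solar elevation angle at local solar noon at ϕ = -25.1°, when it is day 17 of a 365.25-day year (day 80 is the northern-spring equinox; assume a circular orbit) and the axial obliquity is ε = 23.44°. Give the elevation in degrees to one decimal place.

85.5°

Solar longitude: L_s = 360° × (17 − 80)/365.25 = -62.094°, i.e. -62.094° + 360° = 297.906°.
sin δ = sin 23.44° × sin 297.906° = -0.35153, so δ = -20.581°.
At local noon the hour angle is zero, so the zenith angle equals |ϕ − δ| = |-25.1° − (-20.581°)| = 4.519°.
Elevation = 90° − 4.519° = 85.5°.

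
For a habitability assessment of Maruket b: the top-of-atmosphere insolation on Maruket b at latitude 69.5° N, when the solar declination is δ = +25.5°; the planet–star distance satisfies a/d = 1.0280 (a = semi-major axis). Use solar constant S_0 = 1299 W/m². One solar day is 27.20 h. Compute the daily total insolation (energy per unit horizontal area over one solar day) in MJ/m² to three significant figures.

cos h₀ = −tan(+69.5°) tan(+25.500°) = -1.2757 ≤ −1 ⇒ polar day, h₀ = π.
Bracket: h₀ sin ϕ sin δ + cos ϕ cos δ sin h₀ = 3.1416×0.93667×0.43051 + 0.35021×0.90259×0.00000 = 1.266837 + 0.000000 = 1.266837.
Inverse-square distance factor (a/d)² = 1.0280² = 1.056784.
Q̄ = (S_0/π) × 1.056784 × [bracket] = (1299/π) × 1.056784 × 1.266837 = 553.56 W/m².
Daily total = Q̄ × 27.20 h × 3600 s/h = 553.56 × 27.20 × 3600 / 10⁶ = 54.20 MJ/m².

54.2 MJ/m²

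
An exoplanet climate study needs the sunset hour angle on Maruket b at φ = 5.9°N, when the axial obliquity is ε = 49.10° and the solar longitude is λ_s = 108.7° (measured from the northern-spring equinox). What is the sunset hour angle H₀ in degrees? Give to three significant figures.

Solar declination: sin δ = sin ε · sin λ_s = sin 49.10° × sin 108.7° = 0.71595, so δ = +45.721°.
cos H₀ = −tan φ · tan δ = −tan(+5.9°) × tan(+45.721°) = -0.1060, so H₀ = 1.6770 rad = 96.08°.

H₀ = 96.1°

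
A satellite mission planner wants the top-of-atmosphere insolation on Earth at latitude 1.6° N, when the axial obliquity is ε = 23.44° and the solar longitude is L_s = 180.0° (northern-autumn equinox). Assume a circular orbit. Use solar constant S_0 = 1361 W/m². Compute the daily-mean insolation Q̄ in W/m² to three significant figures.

Solar declination: sin δ = sin ε · sin L_s = sin 23.44° × sin 180.0° = 0.00000, so δ = +0.000°.
cos h₀ = −tan(+1.6°) tan(+0.000°) = -0.0000, h₀ = 1.5708 rad.
Bracket: h₀ sin ϕ sin δ + cos ϕ cos δ sin h₀ = 1.5708×0.02792×0.00000 + 0.99961×1.00000×1.00000 = 0.000000 + 0.999610 = 0.999610.
Q̄ = (S_0/π) × [bracket] = (1361/π) × 0.999610 = 433.1 W/m².

Q̄ ≈ 433 W/m²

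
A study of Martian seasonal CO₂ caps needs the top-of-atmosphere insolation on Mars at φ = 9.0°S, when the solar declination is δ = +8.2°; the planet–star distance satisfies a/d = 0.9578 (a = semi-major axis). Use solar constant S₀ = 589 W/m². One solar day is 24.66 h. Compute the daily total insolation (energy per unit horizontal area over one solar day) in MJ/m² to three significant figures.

14.4 MJ/m²

cos H₀ = −tan(-9.0°) tan(+8.200°) = 0.0228, H₀ = 1.5480 rad.
Bracket: H₀ sin φ sin δ + cos φ cos δ sin H₀ = 1.5480×-0.15643×0.14263 + 0.98769×0.98978×0.99974 = -0.034538 + 0.977342 = 0.942804.
Inverse-square distance factor (a/d)² = 0.9578² = 0.917381.
Q̄ = (S₀/π) × 0.917381 × [bracket] = (589/π) × 0.917381 × 0.942804 = 162.16 W/m².
Daily total = Q̄ × 24.66 h × 3600 s/h = 162.16 × 24.66 × 3600 / 10⁶ = 14.40 MJ/m².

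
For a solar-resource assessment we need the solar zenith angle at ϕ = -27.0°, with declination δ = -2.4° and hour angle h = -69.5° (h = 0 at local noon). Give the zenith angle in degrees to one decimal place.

θ_z = 70.7°

cos θ_z = sin ϕ sin δ + cos ϕ cos δ cos h = 0.019011 + 0.311763 = 0.330774.
θ_z = arccos(0.330774) = 70.7°.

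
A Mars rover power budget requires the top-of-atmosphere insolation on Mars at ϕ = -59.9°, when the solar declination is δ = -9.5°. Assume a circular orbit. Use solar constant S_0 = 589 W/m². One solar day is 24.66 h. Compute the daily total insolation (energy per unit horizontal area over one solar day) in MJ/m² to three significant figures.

cos h₀ = −tan(-59.9°) tan(-9.500°) = -0.2887, h₀ = 1.8636 rad.
Bracket: h₀ sin ϕ sin δ + cos ϕ cos δ sin h₀ = 1.8636×-0.86515×-0.16505 + 0.50151×0.98629×0.95743 = 0.266109 + 0.473578 = 0.739687.
Q̄ = (S_0/π) × [bracket] = (589/π) × 0.739687 = 138.68 W/m².
Daily total = Q̄ × 24.66 h × 3600 s/h = 138.68 × 24.66 × 3600 / 10⁶ = 12.31 MJ/m².

12.3 MJ/m²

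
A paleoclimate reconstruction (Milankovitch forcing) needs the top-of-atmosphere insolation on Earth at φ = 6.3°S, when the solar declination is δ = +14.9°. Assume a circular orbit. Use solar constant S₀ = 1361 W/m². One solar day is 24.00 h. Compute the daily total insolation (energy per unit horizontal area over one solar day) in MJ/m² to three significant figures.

cos H₀ = −tan(-6.3°) tan(+14.900°) = 0.0294, H₀ = 1.5414 rad.
Bracket: H₀ sin φ sin δ + cos φ cos δ sin H₀ = 1.5414×-0.10973×0.25713 + 0.99396×0.96638×0.99957 = -0.043490 + 0.960130 = 0.916640.
Q̄ = (S₀/π) × [bracket] = (1361/π) × 0.916640 = 397.11 W/m².
Daily total = Q̄ × 24.00 h × 3600 s/h = 397.11 × 24.00 × 3600 / 10⁶ = 34.31 MJ/m².

34.3 MJ/m²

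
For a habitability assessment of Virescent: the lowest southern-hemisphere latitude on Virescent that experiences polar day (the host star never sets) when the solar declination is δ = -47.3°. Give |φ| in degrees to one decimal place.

|φ| = 42.7°

Polar day requires cos H₀ = −tan φ tan δ ≤ −1, i.e. tan φ tan δ ≥ 1.
The boundary is |tan φ| · |tan δ| = 1, so |φ| = 90° − |δ| = 90° − 47.3° = 42.7° in the southern hemisphere.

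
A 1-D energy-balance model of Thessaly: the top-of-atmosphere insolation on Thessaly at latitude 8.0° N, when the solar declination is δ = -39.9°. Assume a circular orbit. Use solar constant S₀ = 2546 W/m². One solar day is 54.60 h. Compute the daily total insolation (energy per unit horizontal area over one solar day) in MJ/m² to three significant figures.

99.5 MJ/m²

cos H₀ = −tan(+8.0°) tan(-39.900°) = 0.1175, H₀ = 1.4530 rad.
Bracket: H₀ sin φ sin δ + cos φ cos δ sin H₀ = 1.4530×0.13917×-0.64145 + 0.99027×0.76717×0.99307 = -0.129710 + 0.754441 = 0.624731.
Q̄ = (S₀/π) × [bracket] = (2546/π) × 0.624731 = 506.29 W/m².
Daily total = Q̄ × 54.60 h × 3600 s/h = 506.29 × 54.60 × 3600 / 10⁶ = 99.52 MJ/m².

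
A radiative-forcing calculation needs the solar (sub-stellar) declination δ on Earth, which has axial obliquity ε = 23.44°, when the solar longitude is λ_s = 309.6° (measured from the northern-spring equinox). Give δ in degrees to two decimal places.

δ = -17.85°

sin δ = sin ε · sin λ_s = sin 23.44° × sin 309.6° = -0.306501.
δ = arcsin(-0.306501) = -17.85°.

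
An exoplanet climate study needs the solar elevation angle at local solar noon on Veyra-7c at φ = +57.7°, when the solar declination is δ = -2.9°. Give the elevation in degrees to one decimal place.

At local noon the hour angle is zero, so the zenith angle equals |φ − δ| = |+57.7° − (-2.900°)| = 60.600°.
Elevation = 90° − 60.600° = 29.4°.

29.4°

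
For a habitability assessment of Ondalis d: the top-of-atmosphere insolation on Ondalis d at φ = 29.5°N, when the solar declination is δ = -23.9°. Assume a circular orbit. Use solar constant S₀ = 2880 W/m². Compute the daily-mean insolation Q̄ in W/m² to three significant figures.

Q̄ ≈ 465 W/m²

cos H₀ = −tan(+29.5°) tan(-23.900°) = 0.2507, H₀ = 1.3174 rad.
Bracket: H₀ sin φ sin δ + cos φ cos δ sin H₀ = 1.3174×0.49242×-0.40514 + 0.87036×0.91425×0.96806 = -0.262820 + 0.770311 = 0.507491.
Q̄ = (S₀/π) × [bracket] = (2880/π) × 0.507491 = 465.2 W/m².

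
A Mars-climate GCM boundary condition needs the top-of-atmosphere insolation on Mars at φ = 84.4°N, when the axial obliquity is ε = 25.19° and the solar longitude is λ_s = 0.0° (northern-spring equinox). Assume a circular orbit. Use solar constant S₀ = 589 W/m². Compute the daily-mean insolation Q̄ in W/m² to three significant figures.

Q̄ ≈ 18.3 W/m²

Solar declination: sin δ = sin ε · sin λ_s = sin 25.19° × sin 0.0° = 0.00000, so δ = +0.000°.
cos H₀ = −tan(+84.4°) tan(+0.000°) = -0.0000, H₀ = 1.5708 rad.
Bracket: H₀ sin φ sin δ + cos φ cos δ sin H₀ = 1.5708×0.99523×0.00000 + 0.09758×1.00000×1.00000 = 0.000000 + 0.097580 = 0.097580.
Q̄ = (S₀/π) × [bracket] = (589/π) × 0.097580 = 18.29 W/m².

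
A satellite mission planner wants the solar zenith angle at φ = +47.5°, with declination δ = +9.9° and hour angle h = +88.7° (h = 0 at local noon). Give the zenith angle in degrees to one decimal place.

cos θ_z = sin φ sin δ + cos φ cos δ cos h = 0.126759 + 0.015099 = 0.141858.
θ_z = arccos(0.141858) = 81.8°.

θ_z = 81.8°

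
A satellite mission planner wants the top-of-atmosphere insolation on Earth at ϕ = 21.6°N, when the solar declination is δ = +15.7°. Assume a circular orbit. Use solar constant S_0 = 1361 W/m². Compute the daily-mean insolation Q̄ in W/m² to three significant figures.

cos h₀ = −tan(+21.6°) tan(+15.700°) = -0.1113, h₀ = 1.6823 rad.
Bracket: h₀ sin ϕ sin δ + cos ϕ cos δ sin h₀ = 1.6823×0.36812×0.27060 + 0.92978×0.96269×0.99379 = 0.167579 + 0.889531 = 1.057110.
Q̄ = (S_0/π) × [bracket] = (1361/π) × 1.057110 = 458.0 W/m².

Q̄ ≈ 458 W/m²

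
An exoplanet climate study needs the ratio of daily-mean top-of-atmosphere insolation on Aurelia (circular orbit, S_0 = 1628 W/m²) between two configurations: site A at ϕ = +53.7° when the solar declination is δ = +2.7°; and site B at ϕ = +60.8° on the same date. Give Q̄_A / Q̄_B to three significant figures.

— Configuration A (ϕ=+53.7°):
cos h₀ = −tan(+53.7°) tan(+2.700°) = -0.0642, h₀ = 1.6350 rad.
Bracket: h₀ sin ϕ sin δ + cos ϕ cos δ sin h₀ = 1.6350×0.80593×0.04711 + 0.59201×0.99889×0.99794 = 0.062077 + 0.590135 = 0.652212.
Q̄ = (S_0/π) × [bracket] = (1628/π) × 0.652212 = 337.98 W/m².
— Configuration B (ϕ=+60.8°):
cos h₀ = −tan(+60.8°) tan(+2.700°) = -0.0844, h₀ = 1.6553 rad.
Bracket: h₀ sin ϕ sin δ + cos ϕ cos δ sin h₀ = 1.6553×0.87292×0.04711 + 0.48786×0.99889×0.99643 = 0.068071 + 0.485579 = 0.553650.
Q̄ = (S_0/π) × [bracket] = (1628/π) × 0.553650 = 286.91 W/m².
Ratio Q̄_A / Q̄_B = 337.98 / 286.91 = 1.178.

Q̄_A / Q̄_B ≈ 1.18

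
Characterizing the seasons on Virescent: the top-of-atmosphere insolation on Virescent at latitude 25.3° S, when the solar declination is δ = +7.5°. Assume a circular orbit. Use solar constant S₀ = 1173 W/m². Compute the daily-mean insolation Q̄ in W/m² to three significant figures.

cos H₀ = −tan(-25.3°) tan(+7.500°) = 0.0622, H₀ = 1.5085 rad.
Bracket: H₀ sin φ sin δ + cos φ cos δ sin H₀ = 1.5085×-0.42736×0.13053 + 0.90408×0.99144×0.99806 = -0.084149 + 0.894602 = 0.810453.
Q̄ = (S₀/π) × [bracket] = (1173/π) × 0.810453 = 302.6 W/m².

Q̄ ≈ 303 W/m²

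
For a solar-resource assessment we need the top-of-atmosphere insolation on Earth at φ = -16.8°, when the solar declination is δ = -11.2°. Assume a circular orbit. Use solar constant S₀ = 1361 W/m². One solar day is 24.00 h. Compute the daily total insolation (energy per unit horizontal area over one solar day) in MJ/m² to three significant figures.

cos H₀ = −tan(-16.8°) tan(-11.200°) = -0.0598, H₀ = 1.6306 rad.
Bracket: H₀ sin φ sin δ + cos φ cos δ sin H₀ = 1.6306×-0.28903×-0.19423 + 0.95732×0.98096×0.99821 = 0.091539 + 0.937412 = 1.028951.
Q̄ = (S₀/π) × [bracket] = (1361/π) × 1.028951 = 445.76 W/m².
Daily total = Q̄ × 24.00 h × 3600 s/h = 445.76 × 24.00 × 3600 / 10⁶ = 38.51 MJ/m².

38.5 MJ/m²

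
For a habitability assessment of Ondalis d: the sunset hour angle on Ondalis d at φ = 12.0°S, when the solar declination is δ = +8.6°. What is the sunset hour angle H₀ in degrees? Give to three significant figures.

H₀ = 88.2°

cos H₀ = −tan φ · tan δ = −tan(-12.0°) × tan(+8.600°) = 0.0321, so H₀ = 1.5386 rad = 88.16°.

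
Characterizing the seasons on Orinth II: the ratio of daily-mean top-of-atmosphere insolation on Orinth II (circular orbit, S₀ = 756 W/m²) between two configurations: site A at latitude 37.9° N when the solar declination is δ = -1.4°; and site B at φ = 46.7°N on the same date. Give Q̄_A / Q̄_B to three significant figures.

Q̄_A / Q̄_B ≈ 1.16

— Configuration A (φ=+37.9°):
cos H₀ = −tan(+37.9°) tan(-1.400°) = 0.0190, H₀ = 1.5518 rad.
Bracket: H₀ sin φ sin δ + cos φ cos δ sin H₀ = 1.5518×0.61429×-0.02443 + 0.78908×0.99970×0.99982 = -0.023288 + 0.788701 = 0.765413.
Q̄ = (S₀/π) × [bracket] = (756/π) × 0.765413 = 184.19 W/m².
— Configuration B (φ=+46.7°):
cos H₀ = −tan(+46.7°) tan(-1.400°) = 0.0259, H₀ = 1.5449 rad.
Bracket: H₀ sin φ sin δ + cos φ cos δ sin H₀ = 1.5449×0.72777×-0.02443 + 0.68582×0.99970×0.99966 = -0.027467 + 0.685381 = 0.657914.
Q̄ = (S₀/π) × [bracket] = (756/π) × 0.657914 = 158.32 W/m².
Ratio Q̄_A / Q̄_B = 184.19 / 158.32 = 1.163.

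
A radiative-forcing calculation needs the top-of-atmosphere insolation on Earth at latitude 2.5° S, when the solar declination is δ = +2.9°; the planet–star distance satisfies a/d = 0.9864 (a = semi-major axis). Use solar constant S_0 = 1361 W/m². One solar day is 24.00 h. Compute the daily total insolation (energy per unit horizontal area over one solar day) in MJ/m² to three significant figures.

36.2 MJ/m²

cos h₀ = −tan(-2.5°) tan(+2.900°) = 0.0022, h₀ = 1.5686 rad.
Bracket: h₀ sin ϕ sin δ + cos ϕ cos δ sin h₀ = 1.5686×-0.04362×0.05059 + 0.99905×0.99872×1.00000 = -0.003461 + 0.997771 = 0.994310.
Inverse-square distance factor (a/d)² = 0.9864² = 0.972985.
Q̄ = (S_0/π) × 0.972985 × [bracket] = (1361/π) × 0.972985 × 0.994310 = 419.12 W/m².
Daily total = Q̄ × 24.00 h × 3600 s/h = 419.12 × 24.00 × 3600 / 10⁶ = 36.21 MJ/m².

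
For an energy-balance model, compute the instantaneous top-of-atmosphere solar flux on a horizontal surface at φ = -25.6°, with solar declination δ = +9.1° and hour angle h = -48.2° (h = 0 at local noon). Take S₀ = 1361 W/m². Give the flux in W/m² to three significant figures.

715 W/m²

cos θ_z = sin φ sin δ + cos φ cos δ cos h = -0.068338 + 0.593535 = 0.525197.
Flux = S₀ · cos θ_z = 1361 × 0.525197 = 714.8 W/m².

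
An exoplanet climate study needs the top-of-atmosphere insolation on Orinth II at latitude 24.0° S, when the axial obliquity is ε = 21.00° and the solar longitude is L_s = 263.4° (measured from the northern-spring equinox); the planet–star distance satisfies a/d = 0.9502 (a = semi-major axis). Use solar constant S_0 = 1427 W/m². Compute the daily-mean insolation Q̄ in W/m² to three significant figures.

Q̄ ≈ 448 W/m²

Solar declination: sin δ = sin ε · sin L_s = sin 21.00° × sin 263.4° = -0.35599, so δ = -20.854°.
cos h₀ = −tan(-24.0°) tan(-20.854°) = -0.1696, h₀ = 1.7412 rad.
Bracket: h₀ sin ϕ sin δ + cos ϕ cos δ sin h₀ = 1.7412×-0.40674×-0.35599 + 0.91355×0.93449×0.98551 = 0.252118 + 0.841333 = 1.093451.
Inverse-square distance factor (a/d)² = 0.9502² = 0.902880.
Q̄ = (S_0/π) × 0.902880 × [bracket] = (1427/π) × 0.902880 × 1.093451 = 448.4 W/m².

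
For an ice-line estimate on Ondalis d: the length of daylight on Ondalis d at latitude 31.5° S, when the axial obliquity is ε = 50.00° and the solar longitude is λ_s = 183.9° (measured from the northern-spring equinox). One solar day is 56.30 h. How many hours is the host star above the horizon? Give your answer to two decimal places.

Solar declination: sin δ = sin ε · sin λ_s = sin 50.00° × sin 183.9° = -0.05210, so δ = -2.987°.
cos H₀ = −tan φ · tan δ = −tan(-31.5°) × tan(-2.987°) = -0.0320, so H₀ = 1.6028 rad = 91.83°.
Daylight = 2H₀/(2π) × 56.30 h = (1.6028/π) × 56.30 = 28.72 h.

28.72 h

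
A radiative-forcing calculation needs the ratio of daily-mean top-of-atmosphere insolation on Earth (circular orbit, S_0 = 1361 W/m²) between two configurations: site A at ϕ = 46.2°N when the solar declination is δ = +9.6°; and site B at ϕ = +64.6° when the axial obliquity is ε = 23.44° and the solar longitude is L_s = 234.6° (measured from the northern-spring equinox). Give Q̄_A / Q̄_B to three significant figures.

— Configuration A (ϕ=+46.2°):
cos h₀ = −tan(+46.2°) tan(+9.600°) = -0.1764, h₀ = 1.7481 rad.
Bracket: h₀ sin ϕ sin δ + cos ϕ cos δ sin h₀ = 1.7481×0.72176×0.16677 + 0.69214×0.98600×0.98432 = 0.210415 + 0.671749 = 0.882164.
Q̄ = (S_0/π) × [bracket] = (1361/π) × 0.882164 = 382.17 W/m².
— Configuration B (ϕ=+64.6°):
Solar declination: sin δ = sin ε · sin L_s = sin 23.44° × sin 234.6° = -0.32425, so δ = -18.920°.
cos h₀ = −tan(+64.6°) tan(-18.920°) = 0.7219, h₀ = 0.7643 rad.
Bracket: h₀ sin ϕ sin δ + cos ϕ cos δ sin h₀ = 0.7643×0.90334×-0.32425 + 0.42894×0.94597×0.69203 = -0.223870 + 0.280801 = 0.056931.
Q̄ = (S_0/π) × [bracket] = (1361/π) × 0.056931 = 24.664 W/m².
Ratio Q̄_A / Q̄_B = 382.17 / 24.664 = 15.50.

Q̄_A / Q̄_B ≈ 15.5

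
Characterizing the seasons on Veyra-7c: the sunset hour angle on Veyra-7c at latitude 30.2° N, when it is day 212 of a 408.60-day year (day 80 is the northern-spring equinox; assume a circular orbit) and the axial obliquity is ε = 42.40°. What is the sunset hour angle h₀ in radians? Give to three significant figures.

h₀ = 2.03 rad

Solar longitude: L_s = 360° × (212 − 80)/408.60 = 116.300°.
sin δ = sin 42.40° × sin 116.300° = 0.60451, so δ = +37.193°.
cos h₀ = −tan ϕ · tan δ = −tan(+30.2°) × tan(+37.193°) = -0.4417, so h₀ = 2.0282 rad = 116.21°.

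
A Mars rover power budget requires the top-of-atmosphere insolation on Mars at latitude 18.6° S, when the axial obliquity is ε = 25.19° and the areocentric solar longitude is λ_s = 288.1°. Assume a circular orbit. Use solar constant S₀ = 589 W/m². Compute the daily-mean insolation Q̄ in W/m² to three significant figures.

Q̄ ≈ 202 W/m²

sin δ = sin 25.19° × sin 288.1° = -0.40456, so δ = -23.864°.
cos H₀ = −tan(-18.6°) tan(-23.864°) = -0.1489, H₀ = 1.7202 rad.
Bracket: H₀ sin φ sin δ + cos φ cos δ sin H₀ = 1.7202×-0.31896×-0.40456 + 0.94777×0.91451×0.98886 = 0.221972 + 0.857090 = 1.079062.
Q̄ = (S₀/π) × [bracket] = (589/π) × 1.079062 = 202.3 W/m².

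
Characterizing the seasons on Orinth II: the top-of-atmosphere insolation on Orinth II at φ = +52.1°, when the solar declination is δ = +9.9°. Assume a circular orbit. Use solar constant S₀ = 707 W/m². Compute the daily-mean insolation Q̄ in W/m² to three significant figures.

cos H₀ = −tan(+52.1°) tan(+9.900°) = -0.2242, H₀ = 1.7969 rad.
Bracket: H₀ sin φ sin δ + cos φ cos δ sin H₀ = 1.7969×0.78908×0.17193 + 0.61429×0.98511×0.97455 = 0.243779 + 0.589742 = 0.833521.
Q̄ = (S₀/π) × [bracket] = (707/π) × 0.833521 = 187.6 W/m².

Q̄ ≈ 188 W/m²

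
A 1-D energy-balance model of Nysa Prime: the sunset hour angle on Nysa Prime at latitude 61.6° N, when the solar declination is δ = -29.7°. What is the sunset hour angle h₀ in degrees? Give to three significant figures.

cos h₀ = −tan ϕ · tan δ = 1.0549 ≥ 1, so the host star never rises (polar night) and h₀ = 0.

h₀ = 0.00°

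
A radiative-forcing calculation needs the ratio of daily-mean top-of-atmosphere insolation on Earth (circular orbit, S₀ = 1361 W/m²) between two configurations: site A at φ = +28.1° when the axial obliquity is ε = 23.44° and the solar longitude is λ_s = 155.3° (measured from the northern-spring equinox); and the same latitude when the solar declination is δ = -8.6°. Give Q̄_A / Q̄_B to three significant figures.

— Configuration A (φ=+28.1°):
Solar declination: sin δ = sin ε · sin λ_s = sin 23.44° × sin 155.3° = 0.16622, so δ = +9.568°.
cos H₀ = −tan(+28.1°) tan(+9.568°) = -0.0900, H₀ = 1.6609 rad.
Bracket: H₀ sin φ sin δ + cos φ cos δ sin H₀ = 1.6609×0.47101×0.16622 + 0.88213×0.98609×0.99594 = 0.130034 + 0.866328 = 0.996362.
Q̄ = (S₀/π) × [bracket] = (1361/π) × 0.996362 = 431.64 W/m².
— Configuration B (φ=+28.1°):
cos H₀ = −tan(+28.1°) tan(-8.600°) = 0.0808, H₀ = 1.4900 rad.
Bracket: H₀ sin φ sin δ + cos φ cos δ sin H₀ = 1.4900×0.47101×-0.14954 + 0.88213×0.98876×0.99673 = -0.104948 + 0.869363 = 0.764415.
Q̄ = (S₀/π) × [bracket] = (1361/π) × 0.764415 = 331.16 W/m².
Ratio Q̄_A / Q̄_B = 431.64 / 331.16 = 1.303.

Q̄_A / Q̄_B ≈ 1.30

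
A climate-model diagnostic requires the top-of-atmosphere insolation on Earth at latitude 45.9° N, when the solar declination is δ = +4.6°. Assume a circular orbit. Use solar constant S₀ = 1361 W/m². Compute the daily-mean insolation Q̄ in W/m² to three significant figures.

cos H₀ = −tan(+45.9°) tan(+4.600°) = -0.0830, H₀ = 1.6539 rad.
Bracket: H₀ sin φ sin δ + cos φ cos δ sin H₀ = 1.6539×0.71813×0.08020 + 0.69591×0.99678×0.99655 = 0.095255 + 0.691276 = 0.786531.
Q̄ = (S₀/π) × [bracket] = (1361/π) × 0.786531 = 340.7 W/m².

Q̄ ≈ 341 W/m²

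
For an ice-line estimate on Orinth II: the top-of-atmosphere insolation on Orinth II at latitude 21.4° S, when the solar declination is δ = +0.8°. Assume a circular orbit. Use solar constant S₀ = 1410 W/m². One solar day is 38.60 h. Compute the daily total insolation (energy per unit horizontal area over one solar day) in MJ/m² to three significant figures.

cos H₀ = −tan(-21.4°) tan(+0.800°) = 0.0055, H₀ = 1.5653 rad.
Bracket: H₀ sin φ sin δ + cos φ cos δ sin H₀ = 1.5653×-0.36488×0.01396 + 0.93106×0.99990×0.99999 = -0.007973 + 0.930958 = 0.922985.
Q̄ = (S₀/π) × [bracket] = (1410/π) × 0.922985 = 414.25 W/m².
Daily total = Q̄ × 38.60 h × 3600 s/h = 414.25 × 38.60 × 3600 / 10⁶ = 57.56 MJ/m².

57.6 MJ/m²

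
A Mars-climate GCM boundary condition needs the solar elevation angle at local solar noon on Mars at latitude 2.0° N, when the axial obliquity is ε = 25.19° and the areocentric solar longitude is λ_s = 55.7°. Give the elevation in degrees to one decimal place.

71.4°

sin δ = sin 25.19° × sin 55.7° = 0.35161, so δ = +20.586°.
At local noon the hour angle is zero, so the zenith angle equals |φ − δ| = |+2.0° − (+20.586°)| = 18.586°.
Elevation = 90° − 18.586° = 71.4°.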